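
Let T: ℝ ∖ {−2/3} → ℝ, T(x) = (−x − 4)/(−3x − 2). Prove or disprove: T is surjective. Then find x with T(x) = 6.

If T(x) = 1/3, cross-multiplying gives −3(−x − 4) = −1(−3x − 2), which simplifies to 12 = 2 — false.  So 1/3 has no preimage and T is not surjective.
Solving T(x) = 6: cross-multiplying gives −x − 4 = 6(−3x − 2), which rearranges to 17x = −8, so x = −8/17.

-8/17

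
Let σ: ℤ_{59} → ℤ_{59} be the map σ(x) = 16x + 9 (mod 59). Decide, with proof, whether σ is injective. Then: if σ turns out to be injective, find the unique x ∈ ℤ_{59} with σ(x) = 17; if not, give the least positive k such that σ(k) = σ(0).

If σ(u) = σ(v), then 16u ≡ 16v (mod 59). Because gcd(16, 59) = 1, we may cancel 16 to get u ≡ v (mod 59).
Hence σ is injective.
We now compute 16⁻¹ mod 59 explicitly. Euclid's algorithm: 59 = 3·16 + 11, 16 = 1·11 + 5, 11 = 2·5 + 1; back-substituting gives 1 = 48·16 − 13·59, so 16⁻¹ ≡ 48 (mod 59).
Since σ is injective, we compute σ⁻¹(17): solve 16x + 9 ≡ 17 (mod 59), i.e. 16x ≡ 8 (mod 59).
Multiplying by 16⁻¹ = 48 gives x ≡ 48·8 = 384 = 6·59 + 30 ≡ 30 (mod 59).
Check: σ(30) = 16·30 + 9 = 489 = 8·59 + 17 ≡ 17 (mod 59).

30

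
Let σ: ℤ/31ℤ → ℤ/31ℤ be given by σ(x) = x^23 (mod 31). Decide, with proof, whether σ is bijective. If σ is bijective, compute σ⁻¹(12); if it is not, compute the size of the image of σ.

Since 31 is prime, the nonzero elements of ℤ/31ℤ form a cyclic group of order 30.
As gcd(23, 30) = 1, raising to the 23rd power is a bijection on this group: if a^23 ≡ b^23 then (ab^{−1})^23 = 1, and the only element of order dividing gcd(23, 30) = 1 is 1, so a = b.
With σ(0) = 0 this makes σ injective on all of ℤ/31ℤ, hence bijective (finite equal-size domain and codomain). In particular σ is bijective.
Since σ is bijective, we find the preimage of 12. The inverse of x ↦ x^23 on (ℤ/31ℤ)^× is x ↦ x^17, because 23·17 = 391 = 13·30 + 1 ≡ 1 (mod 30) and x^{30} = 1 for x ≠ 0 (Fermat). So σ⁻¹(12) = 12^17 mod 31.
Repeated squaring mod 31: 12^1 ≡ 12, 12^2 ≡ 12² = 144 ≡ 20, 12^4 ≡ 20² = 400 ≡ 28, 12^8 ≡ 28² = 784 ≡ 9, 12^16 ≡ 9² = 81 ≡ 19. Since 17 = 16 + 1, 12^17 ≡ 19·12: 19·12 = 228 ≡ 11. So 12^17 ≡ 11 (mod 31).
Hence σ⁻¹(12) = 11.

11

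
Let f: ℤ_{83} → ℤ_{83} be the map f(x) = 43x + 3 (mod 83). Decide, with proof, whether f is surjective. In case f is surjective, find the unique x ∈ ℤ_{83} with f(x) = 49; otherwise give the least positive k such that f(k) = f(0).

3

Since gcd(43, 83) = 1, 43 is invertible modulo 83. Euclid's algorithm: 83 = 1·43 + 40, 43 = 1·40 + 3, 40 = 13·3 + 1; back-substituting gives 1 = 56·43 − 29·83, so 43⁻¹ ≡ 56 (mod 83).
For any y ∈ ℤ_{83}, x = 56(y − 3) mod 83 satisfies f(x) = 43·56(y − 3) + 3 ≡ y (since 43·56 ≡ 1 mod 83). So every y has a preimage.
Therefore f is surjective.
Since f is surjective, we find f⁻¹(49): we need 43x ≡ 49 − 3 ≡ 46 (mod 83). Using 43⁻¹ = 56: x ≡ 56·46 = 2576 = 31·83 + 3, so x = 3.
Check: f(3) = 43·3 + 3 = 132 = 1·83 + 49 ≡ 49 (mod 83).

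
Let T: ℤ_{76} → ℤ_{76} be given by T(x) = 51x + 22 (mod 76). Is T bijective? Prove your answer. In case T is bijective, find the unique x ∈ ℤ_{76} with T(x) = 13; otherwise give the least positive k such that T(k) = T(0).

Suppose T(s) = T(t) in ℤ_{76}. Then 51s + 22 ≡ 51t + 22 (mod 76), so 51(s − t) ≡ 0 (mod 76).
Since gcd(51, 76) = 1, 51 is invertible modulo 76, thus s − t ≡ 0 (mod 76), i.e. s = t.
We now compute 51⁻¹ mod 76 explicitly. Euclid's algorithm: 76 = 1·51 + 25, 51 = 2·25 + 1; back-substituting gives 1 = 3·51 − 2·76, so 51⁻¹ ≡ 3 (mod 76).
Then y ↦ 3(y − 22) is a two-sided inverse to T, so every y ∈ ℤ_{76} has a preimage.
Hence T is bijective.
Since T is bijective, we compute T⁻¹(13): solve 51x + 22 ≡ 13 (mod 76), i.e. 51x ≡ 67 (mod 76).
Multiplying by 51⁻¹ = 3 gives x ≡ 3·67 = 201 = 2·76 + 49 ≡ 49 (mod 76).
Check: T(49) = 51·49 + 22 = 2521 = 33·76 + 13 ≡ 13 (mod 76).

49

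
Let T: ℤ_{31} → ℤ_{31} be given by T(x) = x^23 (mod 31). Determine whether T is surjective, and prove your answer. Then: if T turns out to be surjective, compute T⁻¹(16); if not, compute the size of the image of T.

8

Since 31 is prime, the nonzero elements of ℤ_{31} form a cyclic group of order 30.
As gcd(23, 30) = 1, raising to the 23rd power is a bijection on this group: if a^23 ≡ b^23 then (ab^{−1})^23 = 1, and the only element of order dividing gcd(23, 30) = 1 is 1, so a = b.
With T(0) = 0 this makes T injective on all of ℤ_{31}, hence bijective (finite equal-size domain and codomain). In particular T is surjective.
Since T is surjective, we find the preimage of 16. The inverse of x ↦ x^23 on (ℤ_{31})^× is x ↦ x^17, because 23·17 = 391 = 13·30 + 1 ≡ 1 (mod 30) and x^{30} = 1 for x ≠ 0 (Fermat). So T⁻¹(16) = 16^17 mod 31.
Repeated squaring mod 31: 16^1 ≡ 16, 16^2 ≡ 16² = 256 ≡ 8, 16^4 ≡ 8² = 64 ≡ 2, 16^8 ≡ 2² = 4, 16^16 ≡ 4² = 16. Since 17 = 16 + 1, 16^17 ≡ 16·16: 16·16 = 256 ≡ 8. So 16^17 ≡ 8 (mod 31).
Hence T⁻¹(16) = 8.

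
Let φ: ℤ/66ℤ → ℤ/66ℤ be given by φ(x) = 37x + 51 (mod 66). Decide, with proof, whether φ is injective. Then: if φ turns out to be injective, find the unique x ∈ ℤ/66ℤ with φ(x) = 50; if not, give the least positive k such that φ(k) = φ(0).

41

If φ(u) = φ(v), then 37u ≡ 37v (mod 66). Because gcd(37, 66) = 1, we may cancel 37 to get u ≡ v (mod 66).
Therefore φ is injective.
We now compute 37⁻¹ mod 66 explicitly. Euclid's algorithm: 66 = 1·37 + 29, 37 = 1·29 + 8, 29 = 3·8 + 5, 8 = 1·5 + 3, 5 = 1·3 + 2, 3 = 1·2 + 1; back-substituting gives 1 = 25·37 − 14·66, so 37⁻¹ ≡ 25 (mod 66).
Since φ is injective, we find φ⁻¹(50): we need 37x ≡ 50 − 51 ≡ 65 (mod 66). Using 37⁻¹ = 25: x ≡ 25·65 = 1625 = 24·66 + 41, so x = 41.
Check: φ(41) = 37·41 + 51 = 1568 = 23·66 + 50 ≡ 50 (mod 66).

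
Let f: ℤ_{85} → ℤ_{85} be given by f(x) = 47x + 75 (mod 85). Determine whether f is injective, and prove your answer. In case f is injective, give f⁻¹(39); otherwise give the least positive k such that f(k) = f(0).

77

If f(u) = f(v), then 47u ≡ 47v (mod 85). Because gcd(47, 85) = 1, we may cancel 47 to get u ≡ v (mod 85).
Thus f is injective.
We now compute 47⁻¹ mod 85 explicitly. Euclid's algorithm: 85 = 1·47 + 38, 47 = 1·38 + 9, 38 = 4·9 + 2, 9 = 4·2 + 1; back-substituting gives 1 = 38·47 − 21·85, so 47⁻¹ ≡ 38 (mod 85).
Since f is injective, we find f⁻¹(39): we need 47x ≡ 39 − 75 ≡ 49 (mod 85). Using 47⁻¹ = 38: x ≡ 38·49 = 1862 = 21·85 + 77, so x = 77.
Check: f(77) = 47·77 + 75 = 3694 = 43·85 + 39 ≡ 39 (mod 85).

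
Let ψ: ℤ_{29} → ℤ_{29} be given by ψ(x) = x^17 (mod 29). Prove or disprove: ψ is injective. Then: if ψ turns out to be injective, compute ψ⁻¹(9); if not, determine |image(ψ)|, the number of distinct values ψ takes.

5

Since 29 is prime, the nonzero elements of ℤ_{29} form a cyclic group of order 28.
As gcd(17, 28) = 1, raising to the 17th power is a bijection on this group: if a^17 ≡ b^17 then (ab^{−1})^17 = 1, and the only element of order dividing gcd(17, 28) = 1 is 1, so a = b.
With ψ(0) = 0 this makes ψ injective on all of ℤ_{29}, hence bijective (finite equal-size domain and codomain). In particular ψ is injective.
Since ψ is injective, we find the preimage of 9. The inverse of x ↦ x^17 on (ℤ_{29})^× is x ↦ x^5, because 17·5 = 85 = 3·28 + 1 ≡ 1 (mod 28) and x^{28} = 1 for x ≠ 0 (Fermat). So ψ⁻¹(9) = 9^5 mod 29.
Repeated squaring mod 29: 9^1 ≡ 9, 9^2 ≡ 9² = 81 ≡ 23, 9^4 ≡ 23² = 529 ≡ 7. Since 5 = 4 + 1, 9^5 ≡ 7·9: 7·9 = 63 ≡ 5. So 9^5 ≡ 5 (mod 29).
Hence ψ⁻¹(9) = 5.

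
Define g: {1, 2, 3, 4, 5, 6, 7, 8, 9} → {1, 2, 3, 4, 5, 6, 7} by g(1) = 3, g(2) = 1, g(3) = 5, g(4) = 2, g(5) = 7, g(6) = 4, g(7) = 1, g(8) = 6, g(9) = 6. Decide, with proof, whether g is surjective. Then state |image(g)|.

Every element of the codomain has a preimage: 1 = g(2), 2 = g(4), 3 = g(1), 4 = g(6), 5 = g(3), 6 = g(8), 7 = g(5).
Hence g is surjective.
The image of g is {1, 2, 3, 4, 5, 6, 7}, which has 7 elements.

7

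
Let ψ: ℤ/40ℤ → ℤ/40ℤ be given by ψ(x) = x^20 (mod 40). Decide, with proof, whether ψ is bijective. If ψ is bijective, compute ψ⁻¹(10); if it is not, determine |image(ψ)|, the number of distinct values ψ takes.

4

ψ(1) = 1^20 = 1.
ψ(3): Repeated squaring mod 40: 3^1 ≡ 3, 3^2 ≡ 3² = 9, 3^4 ≡ 9² = 81 ≡ 1, 3^8 ≡ 1² = 1, 3^16 ≡ 1² = 1. Since 20 = 16 + 4, 3^20 ≡ 1·1: 1·1 = 1. So 3^20 ≡ 1 (mod 40).
So ψ(1) = ψ(3) = 1 while 1 ≠ 3, therefore ψ is not injective, hence not bijective.
Since ψ is not bijective, we determine |image(ψ)|. Computing x^20 mod 40 for each x (by repeated squaring, reducing mod 40 at every step), the values ψ(0), ψ(1), …, ψ(39) are: 0, 1, 16, 1, 16, 25, 16, 1, 16, 1, 0, 1, 16, 1, 16, 25, 16, 1, 16, 1, 0, 1, 16, 1, 16, 25, 16, 1, 16, 1, 0, 1, 16, 1, 16, 25, 16, 1, 16, 1.
The distinct values are {0, 1, 16, 25}; there are 4 of them.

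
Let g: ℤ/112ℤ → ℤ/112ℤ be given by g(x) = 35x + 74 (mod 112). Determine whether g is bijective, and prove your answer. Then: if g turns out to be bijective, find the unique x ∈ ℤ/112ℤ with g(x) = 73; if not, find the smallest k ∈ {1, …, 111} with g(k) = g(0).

16

By definition, g is injective when g(u) = g(v) forces u = v.
We have gcd(35, 112) = 7 > 1. Taking u = 0 and v = 16: g(0) = 74 and g(16) = 35·16 + 74 = 634 ≡ 74 (mod 112).
So g(0) = g(16) while 0 ≠ 16, thus g is not injective, hence not bijective.
Since g is not bijective, we find the least positive k with g(k) = g(0): this means 35k ≡ 0 (mod 112), i.e. 112 ∣ 35k. Since gcd(35, 112) = 7, dividing through by 7 this holds exactly when 16 ∣ 5k, and as gcd(5, 16) = 1, exactly when 16 ∣ k.
The smallest positive such k is 16.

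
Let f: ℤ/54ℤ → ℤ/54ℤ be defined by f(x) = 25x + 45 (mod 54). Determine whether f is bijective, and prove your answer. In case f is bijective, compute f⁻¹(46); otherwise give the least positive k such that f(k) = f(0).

13

Recall that f is injective if f(s) = f(t) implies s = t.
If f(s) = f(t), then 25s ≡ 25t (mod 54). Because gcd(25, 54) = 1, we may cancel 25 to get s ≡ t (mod 54).
We now compute 25⁻¹ mod 54 explicitly. Euclid's algorithm: 54 = 2·25 + 4, 25 = 6·4 + 1; back-substituting gives 1 = 13·25 − 6·54, so 25⁻¹ ≡ 13 (mod 54).
Then y ↦ 13(y − 45) is a two-sided inverse to f, so every y ∈ ℤ/54ℤ has a preimage.
So f is bijective.
Since f is bijective, we find f⁻¹(46): we need 25x ≡ 46 − 45 ≡ 1 (mod 54). Using 25⁻¹ = 13: x ≡ 13·1 = 13, so x = 13.
Check: f(13) = 25·13 + 45 = 370 = 6·54 + 46 ≡ 46 (mod 54).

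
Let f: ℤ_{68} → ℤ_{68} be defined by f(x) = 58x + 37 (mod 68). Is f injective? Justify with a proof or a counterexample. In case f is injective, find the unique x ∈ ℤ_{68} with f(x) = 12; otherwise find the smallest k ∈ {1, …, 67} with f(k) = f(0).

34

Recall: f is injective when f(s) = f(t) forces s = t.
We have gcd(58, 68) = 2 > 1. Taking s = 0 and t = 34: f(0) = 37 and f(34) = 58·34 + 37 = 2009 ≡ 37 (mod 68).
So f(0) = f(34) while 0 ≠ 34, thus f is not injective.
Since f is not injective, we find the least positive k with f(k) = f(0): this means 58k ≡ 0 (mod 68), i.e. 68 ∣ 58k. Since gcd(58, 68) = 2, dividing through by 2 this holds exactly when 34 ∣ 29k, and as gcd(29, 34) = 1, exactly when 34 ∣ k.
The smallest positive such k is 34.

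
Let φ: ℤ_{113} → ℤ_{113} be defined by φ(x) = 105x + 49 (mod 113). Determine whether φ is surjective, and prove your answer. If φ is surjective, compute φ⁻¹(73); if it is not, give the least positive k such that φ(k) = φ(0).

Recall that surjectivity means every element of the codomain has a preimage under φ.
Since gcd(105, 113) = 1, 105 is invertible modulo 113. Euclid's algorithm: 113 = 1·105 + 8, 105 = 13·8 + 1; back-substituting gives 1 = 14·105 − 13·113, so 105⁻¹ ≡ 14 (mod 113).
Then y ↦ 14(y − 49) is a two-sided inverse to φ, so every y ∈ ℤ_{113} has a preimage.
Therefore φ is surjective.
Since φ is surjective, we compute φ⁻¹(73): solve 105x + 49 ≡ 73 (mod 113), i.e. 105x ≡ 24 (mod 113).
Multiplying by 105⁻¹ = 14 gives x ≡ 14·24 = 336 = 2·113 + 110 ≡ 110 (mod 113).
Check: φ(110) = 105·110 + 49 = 11599 = 102·113 + 73 ≡ 73 (mod 113).

110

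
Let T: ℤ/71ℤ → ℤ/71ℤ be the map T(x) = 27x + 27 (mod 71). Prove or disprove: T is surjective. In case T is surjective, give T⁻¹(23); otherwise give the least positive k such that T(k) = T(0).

13

Recall that surjectivity means every element of the codomain has a preimage under T.
Since gcd(27, 71) = 1, 27 is invertible modulo 71. Euclid's algorithm: 71 = 2·27 + 17, 27 = 1·17 + 10, 17 = 1·10 + 7, 10 = 1·7 + 3, 7 = 2·3 + 1; back-substituting gives 1 = 50·27 − 19·71, so 27⁻¹ ≡ 50 (mod 71).
For any y ∈ ℤ/71ℤ, x = 50(y − 27) mod 71 satisfies T(x) = 27·50(y − 27) + 27 ≡ y (since 27·50 ≡ 1 mod 71). So every y has a preimage.
Hence T is surjective.
Since T is surjective, we find T⁻¹(23): we need 27x ≡ 23 − 27 ≡ 67 (mod 71). Using 27⁻¹ = 50: x ≡ 50·67 = 3350 = 47·71 + 13, so x = 13.
Check: T(13) = 27·13 + 27 = 378 = 5·71 + 23 ≡ 23 (mod 71).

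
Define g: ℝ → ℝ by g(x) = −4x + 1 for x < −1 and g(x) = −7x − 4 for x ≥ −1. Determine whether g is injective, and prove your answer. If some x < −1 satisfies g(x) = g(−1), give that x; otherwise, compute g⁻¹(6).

-5/4

Both pieces are strictly decreasing (slopes −4 and −7), so each is injective on its own interval.
The left piece maps (−∞, −1) onto (5, ∞); the right piece maps [−1, ∞) onto (−∞, 3].
These images are disjoint, so no value is attained by both pieces. So g is injective.
Because the two images are disjoint, no x < −1 has g(x) = g(−1), so we compute g⁻¹(6): 6 lies in (5, ∞), so solve −4x + 1 = 6: x = (6 − 1)/(−4) = −5/4.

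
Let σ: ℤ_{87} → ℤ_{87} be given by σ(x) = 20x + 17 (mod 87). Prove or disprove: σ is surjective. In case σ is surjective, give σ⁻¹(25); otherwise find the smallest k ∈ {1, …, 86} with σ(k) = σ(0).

Since gcd(20, 87) = 1, 20 is invertible modulo 87. Euclid's algorithm: 87 = 4·20 + 7, 20 = 2·7 + 6, 7 = 1·6 + 1; back-substituting gives 1 = 74·20 − 17·87, so 20⁻¹ ≡ 74 (mod 87).
For any y ∈ ℤ_{87}, x = 74(y − 17) mod 87 satisfies σ(x) = 20·74(y − 17) + 17 ≡ y (since 20·74 ≡ 1 mod 87). So every y has a preimage.
Thus σ is surjective.
Since σ is surjective, we find σ⁻¹(25): we need 20x ≡ 25 − 17 ≡ 8 (mod 87). Using 20⁻¹ = 74: x ≡ 74·8 = 592 = 6·87 + 70, so x = 70.
Check: σ(70) = 20·70 + 17 = 1417 = 16·87 + 25 ≡ 25 (mod 87).

70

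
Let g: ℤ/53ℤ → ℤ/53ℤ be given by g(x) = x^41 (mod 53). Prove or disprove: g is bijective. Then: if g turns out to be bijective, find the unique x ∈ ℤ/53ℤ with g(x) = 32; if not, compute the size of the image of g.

35

Since 53 is prime, the nonzero elements of ℤ/53ℤ form a cyclic group of order 52.
As gcd(41, 52) = 1, raising to the 41st power is a bijection on this group: if u^41 ≡ v^41 then (uv^{−1})^41 = 1, and the only element of order dividing gcd(41, 52) = 1 is 1, so u = v.
With g(0) = 0 this makes g injective on all of ℤ/53ℤ, hence bijective (finite equal-size domain and codomain). In particular g is bijective.
Since g is bijective, we find the preimage of 32. The inverse of x ↦ x^41 on (ℤ/53ℤ)^× is x ↦ x^33, because 41·33 = 1353 = 26·52 + 1 ≡ 1 (mod 52) and x^{52} = 1 for x ≠ 0 (Fermat). So g⁻¹(32) = 32^33 mod 53.
Repeated squaring mod 53: 32^1 ≡ 32, 32^2 ≡ 32² = 1024 ≡ 17, 32^4 ≡ 17² = 289 ≡ 24, 32^8 ≡ 24² = 576 ≡ 46, 32^16 ≡ 46² = 2116 ≡ 49, 32^32 ≡ 49² = 2401 ≡ 16. Since 33 = 32 + 1, 32^33 ≡ 16·32: 16·32 = 512 ≡ 35. So 32^33 ≡ 35 (mod 53).
Hence g⁻¹(32) = 35.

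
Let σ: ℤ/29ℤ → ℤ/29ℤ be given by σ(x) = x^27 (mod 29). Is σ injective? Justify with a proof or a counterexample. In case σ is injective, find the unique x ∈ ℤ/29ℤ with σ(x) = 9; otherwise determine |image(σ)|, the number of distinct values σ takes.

13

Since 29 is prime, the nonzero elements of ℤ/29ℤ form a cyclic group of order 28.
As gcd(27, 28) = 1, raising to the 27th power is a bijection on this group: if s^27 ≡ t^27 then (st^{−1})^27 = 1, and the only element of order dividing gcd(27, 28) = 1 is 1, so s = t.
With σ(0) = 0 this makes σ injective on all of ℤ/29ℤ, hence bijective (finite equal-size domain and codomain). In particular σ is injective.
Since σ is injective, we find the preimage of 9. The inverse of x ↦ x^27 on (ℤ/29ℤ)^× is x ↦ x^27, because 27·27 = 729 = 26·28 + 1 ≡ 1 (mod 28) and x^{28} = 1 for x ≠ 0 (Fermat). So σ⁻¹(9) = 9^27 mod 29.
Repeated squaring mod 29: 9^1 ≡ 9, 9^2 ≡ 9² = 81 ≡ 23, 9^4 ≡ 23² = 529 ≡ 7, 9^8 ≡ 7² = 49 ≡ 20, 9^16 ≡ 20² = 400 ≡ 23. Since 27 = 16 + 8 + 2 + 1, 9^27 ≡ 23·20·23·9: 23·20 = 460 ≡ 25, then 25·23 = 575 ≡ 24, then 24·9 = 216 ≡ 13. So 9^27 ≡ 13 (mod 29).
Hence σ⁻¹(9) = 13.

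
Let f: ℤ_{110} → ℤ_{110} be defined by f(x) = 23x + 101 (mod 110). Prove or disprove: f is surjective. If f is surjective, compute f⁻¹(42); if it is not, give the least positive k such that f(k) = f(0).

7

Recall: surjectivity means every element of the codomain has a preimage under f.
Since gcd(23, 110) = 1, 23 is invertible modulo 110. Euclid's algorithm: 110 = 4·23 + 18, 23 = 1·18 + 5, 18 = 3·5 + 3, 5 = 1·3 + 2, 3 = 1·2 + 1; back-substituting gives 1 = 67·23 − 14·110, so 23⁻¹ ≡ 67 (mod 110).
For any y ∈ ℤ_{110}, x = 67(y − 101) mod 110 satisfies f(x) = 23·67(y − 101) + 101 ≡ y (since 23·67 ≡ 1 mod 110). So every y has a preimage.
Thus f is surjective.
Since f is surjective, we find f⁻¹(42): we need 23x ≡ 42 − 101 ≡ 51 (mod 110). Using 23⁻¹ = 67: x ≡ 67·51 = 3417 = 31·110 + 7, so x = 7.
Check: f(7) = 23·7 + 101 = 262 = 2·110 + 42 ≡ 42 (mod 110).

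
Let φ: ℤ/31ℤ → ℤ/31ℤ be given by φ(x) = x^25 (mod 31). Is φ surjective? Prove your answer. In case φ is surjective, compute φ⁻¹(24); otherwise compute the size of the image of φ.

φ(1) = 1^25 = 1.
φ(2): Repeated squaring mod 31: 2^1 ≡ 2, 2^2 ≡ 2² = 4, 2^4 ≡ 4² = 16, 2^8 ≡ 16² = 256 ≡ 8, 2^16 ≡ 8² = 64 ≡ 2. Since 25 = 16 + 8 + 1, 2^25 ≡ 2·8·2: 2·8 = 16, then 16·2 = 32 ≡ 1. So 2^25 ≡ 1 (mod 31).
So φ(1) = φ(2) = 1 while 1 ≠ 2, so φ is not injective.
A non-injective map from the 31-element set ℤ/31ℤ to itself takes at most 30 distinct values, so it cannot be surjective. Therefore φ is not surjective.
Since φ is not surjective, we determine |image(φ)|. Computing x^25 mod 31 for each x (by repeated squaring, reducing mod 31 at every step), the values φ(0), φ(1), …, φ(30) are: 0, 1, 1, 6, 1, 5, 6, 25, 1, 5, 5, 26, 6, 26, 25, 30, 1, 6, 5, 25, 5, 26, 26, 30, 6, 25, 26, 30, 25, 30, 30.
The distinct values are {0, 1, 5, 6, 25, 26, 30}; there are 7 of them.

7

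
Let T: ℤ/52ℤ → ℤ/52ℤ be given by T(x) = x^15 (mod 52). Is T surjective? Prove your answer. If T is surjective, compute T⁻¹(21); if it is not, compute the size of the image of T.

15

T(2): Repeated squaring mod 52: 2^1 ≡ 2, 2^2 ≡ 2² = 4, 2^4 ≡ 4² = 16, 2^8 ≡ 16² = 256 ≡ 48. Since 15 = 8 + 4 + 2 + 1, 2^15 ≡ 48·16·4·2: 48·16 = 768 ≡ 40, then 40·4 = 160 ≡ 4, then 4·2 = 8. So 2^15 ≡ 8 (mod 52).
T(6): Repeated squaring mod 52: 6^1 ≡ 6, 6^2 ≡ 6² = 36, 6^4 ≡ 36² = 1296 ≡ 48, 6^8 ≡ 48² = 2304 ≡ 16. Since 15 = 8 + 4 + 2 + 1, 6^15 ≡ 16·48·36·6: 16·48 = 768 ≡ 40, then 40·36 = 1440 ≡ 36, then 36·6 = 216 ≡ 8. So 6^15 ≡ 8 (mod 52).
So T(2) = T(6) = 8 while 2 ≠ 6, hence T is not injective.
A non-injective map from the 52-element set ℤ/52ℤ to itself takes at most 51 distinct values, so it cannot be surjective. Hence T is not surjective.
Since T is not surjective, we determine |image(T)|. Computing x^15 mod 52 for each x (by repeated squaring, reducing mod 52 at every step), the values T(0), T(1), …, T(51) are: 0, 1, 8, 27, 12, 21, 8, 31, 44, 1, 12, 31, 12, 13, 40, 47, 40, 25, 8, 47, 44, 5, 40, 51, 44, 25, 0, 27, 8, 1, 12, 47, 8, 5, 44, 27, 12, 5, 12, 39, 40, 21, 40, 51, 8, 21, 44, 31, 40, 25, 44, 51.
The distinct values are {0, 1, 5, 8, 12, 13, 21, 25, 27, 31, 39, 40, 44, 47, 51}; there are 15 of them.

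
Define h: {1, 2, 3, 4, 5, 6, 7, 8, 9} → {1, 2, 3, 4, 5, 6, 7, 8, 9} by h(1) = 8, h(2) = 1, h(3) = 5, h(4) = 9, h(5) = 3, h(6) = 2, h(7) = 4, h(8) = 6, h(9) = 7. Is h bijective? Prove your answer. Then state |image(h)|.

9

The values 8, 1, 5, 9, 3, 2, 4, 6, 7 are a permutation of {1, 2, 3, 4, 5, 6, 7, 8, 9}: each element appears exactly once.
So h is injective and surjective, hence bijective.
The image of h is {1, 2, 3, 4, 5, 6, 7, 8, 9}, which has 9 elements.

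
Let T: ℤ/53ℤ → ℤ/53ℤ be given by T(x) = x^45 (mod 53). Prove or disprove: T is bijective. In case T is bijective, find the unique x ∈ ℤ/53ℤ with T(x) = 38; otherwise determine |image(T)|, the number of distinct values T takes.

Since 53 is prime, the nonzero elements of ℤ/53ℤ form a cyclic group of order 52.
As gcd(45, 52) = 1, raising to the 45th power is a bijection on this group: if x_1^45 ≡ x_2^45 then (x_1x_2^{−1})^45 = 1, and the only element of order dividing gcd(45, 52) = 1 is 1, so x_1 = x_2.
With T(0) = 0 this makes T injective on all of ℤ/53ℤ, hence bijective (finite equal-size domain and codomain). In particular T is bijective.
Since T is bijective, we find the preimage of 38. The inverse of x ↦ x^45 on (ℤ/53ℤ)^× is x ↦ x^37, because 45·37 = 1665 = 32·52 + 1 ≡ 1 (mod 52) and x^{52} = 1 for x ≠ 0 (Fermat). So T⁻¹(38) = 38^37 mod 53.
Repeated squaring mod 53: 38^1 ≡ 38, 38^2 ≡ 38² = 1444 ≡ 13, 38^4 ≡ 13² = 169 ≡ 10, 38^8 ≡ 10² = 100 ≡ 47, 38^16 ≡ 47² = 2209 ≡ 36, 38^32 ≡ 36² = 1296 ≡ 24. Since 37 = 32 + 4 + 1, 38^37 ≡ 24·10·38: 24·10 = 240 ≡ 28, then 28·38 = 1064 ≡ 4. So 38^37 ≡ 4 (mod 53).
Hence T⁻¹(38) = 4.

4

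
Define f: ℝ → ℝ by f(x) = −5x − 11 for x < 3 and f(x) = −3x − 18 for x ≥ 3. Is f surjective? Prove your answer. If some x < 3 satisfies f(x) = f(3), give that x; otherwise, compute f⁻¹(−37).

19/3

Both pieces are strictly decreasing (slopes −5 and −3), so each is injective on its own interval.
The left piece maps (−∞, 3) onto (−26, ∞); the right piece maps [3, ∞) onto (−∞, −27].
The union (−26, ∞) ∪ (−∞, −27] omits the interval between −26 and −27; in particular −26 has no preimage. So f is not surjective.
Because the two images are disjoint, no x < 3 has f(x) = f(3), so we compute f⁻¹(−37): −37 lies in (−∞, −27], so solve −3x − 18 = −37: x = (−37 + 18)/(−3) = 19/3.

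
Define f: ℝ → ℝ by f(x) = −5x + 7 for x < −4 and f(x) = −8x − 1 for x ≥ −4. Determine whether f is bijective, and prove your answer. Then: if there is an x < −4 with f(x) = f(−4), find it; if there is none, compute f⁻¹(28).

-24/5

Both pieces are strictly decreasing (slopes −5 and −8), so each is injective on its own interval.
The left piece maps (−∞, −4) onto (27, ∞); the right piece maps [−4, ∞) onto (−∞, 31].
These images overlap. In particular f(−4) = 31 (right piece), and solving −5x + 7 = 31 on the left piece gives x = −24/5 < −4.
So f(−24/5) = f(−4) with −24/5 ≠ −4, and f is not injective, hence not bijective. This x = −24/5 is the requested value below −4.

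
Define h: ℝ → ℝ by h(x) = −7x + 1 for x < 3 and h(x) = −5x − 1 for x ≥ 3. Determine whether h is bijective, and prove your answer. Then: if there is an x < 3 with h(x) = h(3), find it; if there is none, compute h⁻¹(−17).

Both pieces are strictly decreasing (slopes −7 and −5), so each is injective on its own interval.
The left piece maps (−∞, 3) onto (−20, ∞); the right piece maps [3, ∞) onto (−∞, −16].
These images overlap. In particular h(3) = −16 (right piece), and solving −7x + 1 = −16 on the left piece gives x = 17/7 < 3.
So h(17/7) = h(3) with 17/7 ≠ 3, and h is not injective, hence not bijective. This x = 17/7 is the requested value below 3.

17/7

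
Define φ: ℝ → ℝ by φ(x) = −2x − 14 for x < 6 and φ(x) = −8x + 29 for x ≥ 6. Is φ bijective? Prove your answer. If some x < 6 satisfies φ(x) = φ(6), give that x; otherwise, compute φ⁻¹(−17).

5/2

Both pieces are strictly decreasing (slopes −2 and −8), so each is injective on its own interval.
The left piece maps (−∞, 6) onto (−26, ∞); the right piece maps [6, ∞) onto (−∞, −19].
These images overlap. In particular φ(6) = −19 (right piece), and solving −2x − 14 = −19 on the left piece gives x = 5/2 < 6.
So φ(5/2) = φ(6) with 5/2 ≠ 6, and φ is not injective, hence not bijective. This x = 5/2 is the requested value below 6.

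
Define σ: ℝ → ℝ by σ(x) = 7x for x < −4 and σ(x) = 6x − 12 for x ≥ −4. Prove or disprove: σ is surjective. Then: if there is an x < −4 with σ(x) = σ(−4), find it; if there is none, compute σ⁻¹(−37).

Both pieces are strictly increasing (slopes 7 and 6), so each is injective on its own interval.
The left piece maps (−∞, −4) onto (−∞, −28); the right piece maps [−4, ∞) onto [−36, ∞).
The union (−∞, −28) ∪ [−36, ∞) covers ℝ, so σ is surjective.
For the follow-up: the images overlap, so an x < −4 with σ(x) = σ(−4) exists. σ(−4) = −36; solving 7x = −36 for x < −4 gives x = (−36 − 0)/7 = −36/7.

-36/7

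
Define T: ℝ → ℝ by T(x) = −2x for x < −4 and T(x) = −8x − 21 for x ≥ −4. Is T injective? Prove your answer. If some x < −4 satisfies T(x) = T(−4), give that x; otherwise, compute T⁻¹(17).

-11/2

Both pieces are strictly decreasing (slopes −2 and −8), so each is injective on its own interval.
The left piece maps (−∞, −4) onto (8, ∞); the right piece maps [−4, ∞) onto (−∞, 11].
These images overlap. In particular T(−4) = 11 (right piece), and solving −2x = 11 on the left piece gives x = −11/2 < −4.
So T(−11/2) = T(−4) with −11/2 ≠ −4, and T is not injective. This x = −11/2 is the requested value below −4.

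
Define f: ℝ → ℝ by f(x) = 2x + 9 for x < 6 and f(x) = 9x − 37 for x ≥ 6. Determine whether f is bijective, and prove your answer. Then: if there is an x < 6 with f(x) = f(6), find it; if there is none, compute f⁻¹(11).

Both pieces are strictly increasing (slopes 2 and 9), so each is injective on its own interval.
The left piece maps (−∞, 6) onto (−∞, 21); the right piece maps [6, ∞) onto [17, ∞).
These images overlap. In particular f(6) = 17 (right piece), and solving 2x + 9 = 17 on the left piece gives x = 4 < 6.
So f(4) = f(6) with 4 ≠ 6, and f is not injective, hence not bijective. This x = 4 is the requested value below 6.

4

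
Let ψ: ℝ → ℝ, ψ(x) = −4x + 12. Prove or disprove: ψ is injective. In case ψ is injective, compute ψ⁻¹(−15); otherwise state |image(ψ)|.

27/4

Recall that ψ is injective if ψ(x_1) = ψ(x_2) implies x_1 = x_2.
Suppose ψ(x_1) = ψ(x_2). Then −4x_1 + 12 = −4x_2 + 12, so −4x_1 = −4x_2, thus x_1 = x_2.
Thus ψ is injective.
Since ψ is injective, we compute ψ⁻¹(−15) = (−15 − 12)/(−4) = 27/4.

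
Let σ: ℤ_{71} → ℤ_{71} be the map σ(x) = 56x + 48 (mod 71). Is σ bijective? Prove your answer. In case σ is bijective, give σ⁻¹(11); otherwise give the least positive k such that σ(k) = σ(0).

64

If σ(x_1) = σ(x_2), then 56x_1 ≡ 56x_2 (mod 71). Because gcd(56, 71) = 1, we may cancel 56 to get x_1 ≡ x_2 (mod 71).
We now compute 56⁻¹ mod 71 explicitly. Euclid's algorithm: 71 = 1·56 + 15, 56 = 3·15 + 11, 15 = 1·11 + 4, 11 = 2·4 + 3, 4 = 1·3 + 1; back-substituting gives 1 = 52·56 − 41·71, so 56⁻¹ ≡ 52 (mod 71).
Then y ↦ 52(y − 48) is a two-sided inverse to σ, so every y ∈ ℤ_{71} has a preimage.
So σ is bijective.
Since σ is bijective, we compute σ⁻¹(11): solve 56x + 48 ≡ 11 (mod 71), i.e. 56x ≡ 34 (mod 71).
Multiplying by 56⁻¹ = 52 gives x ≡ 52·34 = 1768 = 24·71 + 64 ≡ 64 (mod 71).
Check: σ(64) = 56·64 + 48 = 3632 = 51·71 + 11 ≡ 11 (mod 71).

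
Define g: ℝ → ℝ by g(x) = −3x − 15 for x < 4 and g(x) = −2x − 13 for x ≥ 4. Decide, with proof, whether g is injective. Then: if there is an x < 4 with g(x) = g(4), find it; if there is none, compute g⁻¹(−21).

2

Both pieces are strictly decreasing (slopes −3 and −2), so each is injective on its own interval.
The left piece maps (−∞, 4) onto (−27, ∞); the right piece maps [4, ∞) onto (−∞, −21].
These images overlap. In particular g(4) = −21 (right piece), and solving −3x − 15 = −21 on the left piece gives x = 2 < 4.
So g(2) = g(4) with 2 ≠ 4, and g is not injective. This x = 2 is the requested value below 4.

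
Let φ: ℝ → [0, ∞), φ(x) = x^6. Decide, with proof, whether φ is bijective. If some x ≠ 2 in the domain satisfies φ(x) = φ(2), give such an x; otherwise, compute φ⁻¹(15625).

-2

φ(2) = 64 = (−2)^6 = φ(−2) (since 6 is even), with 2 ≠ −2. So φ is not injective, hence not bijective.
For the follow-up, such an x exists: taking x = −2 ∈ ℝ gives φ(−2) = 64 = φ(2) with −2 ≠ 2.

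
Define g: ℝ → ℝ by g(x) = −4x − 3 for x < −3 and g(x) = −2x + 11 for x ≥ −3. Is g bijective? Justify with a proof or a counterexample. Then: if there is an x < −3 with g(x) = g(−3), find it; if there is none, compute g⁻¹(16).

Both pieces are strictly decreasing (slopes −4 and −2), so each is injective on its own interval.
The left piece maps (−∞, −3) onto (9, ∞); the right piece maps [−3, ∞) onto (−∞, 17].
These images overlap. In particular g(−3) = 17 (right piece), and solving −4x − 3 = 17 on the left piece gives x = −5 < −3.
So g(−5) = g(−3) with −5 ≠ −3, and g is not injective, hence not bijective. This x = −5 is the requested value below −3.

-5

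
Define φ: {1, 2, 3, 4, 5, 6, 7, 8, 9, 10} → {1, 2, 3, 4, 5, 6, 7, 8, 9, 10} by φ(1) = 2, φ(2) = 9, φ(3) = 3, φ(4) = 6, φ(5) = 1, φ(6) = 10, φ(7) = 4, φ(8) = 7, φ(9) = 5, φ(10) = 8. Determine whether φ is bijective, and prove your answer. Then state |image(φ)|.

10

The values 2, 9, 3, 6, 1, 10, 4, 7, 5, 8 are a permutation of {1, 2, 3, 4, 5, 6, 7, 8, 9, 10}: each element appears exactly once.
So φ is injective and surjective, hence bijective.
The image of φ is {1, 2, 3, 4, 5, 6, 7, 8, 9, 10}, which has 10 elements.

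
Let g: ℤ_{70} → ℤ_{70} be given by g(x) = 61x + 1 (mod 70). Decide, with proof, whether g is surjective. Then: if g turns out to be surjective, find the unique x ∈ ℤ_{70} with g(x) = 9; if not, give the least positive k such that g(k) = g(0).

38

Recall that g is surjective if every y in the codomain equals g(x) for some x in the domain.
Since gcd(61, 70) = 1, 61 is invertible modulo 70. Euclid's algorithm: 70 = 1·61 + 9, 61 = 6·9 + 7, 9 = 1·7 + 2, 7 = 3·2 + 1; back-substituting gives 1 = 31·61 − 27·70, so 61⁻¹ ≡ 31 (mod 70).
For any y ∈ ℤ_{70}, x = 31(y − 1) mod 70 satisfies g(x) = 61·31(y − 1) + 1 ≡ y (since 61·31 ≡ 1 mod 70). So every y has a preimage.
Therefore g is surjective.
Since g is surjective, we compute g⁻¹(9): solve 61x + 1 ≡ 9 (mod 70), i.e. 61x ≡ 8 (mod 70).
Multiplying by 61⁻¹ = 31 gives x ≡ 31·8 = 248 = 3·70 + 38 ≡ 38 (mod 70).
Check: g(38) = 61·38 + 1 = 2319 = 33·70 + 9 ≡ 9 (mod 70).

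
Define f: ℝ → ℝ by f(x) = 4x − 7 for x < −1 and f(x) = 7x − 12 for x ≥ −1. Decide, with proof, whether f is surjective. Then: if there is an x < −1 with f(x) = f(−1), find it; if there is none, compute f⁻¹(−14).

Both pieces are strictly increasing (slopes 4 and 7), so each is injective on its own interval.
The left piece maps (−∞, −1) onto (−∞, −11); the right piece maps [−1, ∞) onto [−19, ∞).
The union (−∞, −11) ∪ [−19, ∞) covers ℝ, so f is surjective.
For the follow-up: the images overlap, so an x < −1 with f(x) = f(−1) exists. f(−1) = −19; solving 4x − 7 = −19 for x < −1 gives x = (−19 + 7)/4 = −3.

-3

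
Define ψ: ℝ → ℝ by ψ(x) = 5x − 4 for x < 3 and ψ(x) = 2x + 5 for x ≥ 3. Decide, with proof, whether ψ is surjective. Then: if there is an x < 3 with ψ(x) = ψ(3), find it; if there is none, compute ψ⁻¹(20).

Both pieces are strictly increasing (slopes 5 and 2), so each is injective on its own interval.
The left piece maps (−∞, 3) onto (−∞, 11); the right piece maps [3, ∞) onto [11, ∞).
These images together cover ℝ, so ψ is surjective.
Because the two images are disjoint, no x < 3 has ψ(x) = ψ(3), so we compute ψ⁻¹(20): 20 lies in [11, ∞), so solve 2x + 5 = 20: x = (20 − 5)/2 = 15/2.

15/2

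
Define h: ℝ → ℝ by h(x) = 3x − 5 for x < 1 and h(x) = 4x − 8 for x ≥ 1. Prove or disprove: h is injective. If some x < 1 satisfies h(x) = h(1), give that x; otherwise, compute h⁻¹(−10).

1/3

Both pieces are strictly increasing (slopes 3 and 4), so each is injective on its own interval.
The left piece maps (−∞, 1) onto (−∞, −2); the right piece maps [1, ∞) onto [−4, ∞).
These images overlap. In particular h(1) = −4 (right piece), and solving 3x − 5 = −4 on the left piece gives x = 1/3 < 1.
So h(1/3) = h(1) with 1/3 ≠ 1, and h is not injective. This x = 1/3 is the requested value below 1.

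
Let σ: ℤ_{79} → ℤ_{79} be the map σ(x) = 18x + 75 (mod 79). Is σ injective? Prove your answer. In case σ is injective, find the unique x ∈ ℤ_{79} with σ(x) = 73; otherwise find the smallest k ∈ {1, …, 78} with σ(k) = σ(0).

Suppose σ(x_1) = σ(x_2) in ℤ_{79}. Then 18x_1 + 75 ≡ 18x_2 + 75 (mod 79), hence 18(x_1 − x_2) ≡ 0 (mod 79).
Since gcd(18, 79) = 1, 18 is invertible modulo 79, hence x_1 − x_2 ≡ 0 (mod 79), i.e. x_1 = x_2.
Hence σ is injective.
We now compute 18⁻¹ mod 79 explicitly. Euclid's algorithm: 79 = 4·18 + 7, 18 = 2·7 + 4, 7 = 1·4 + 3, 4 = 1·3 + 1; back-substituting gives 1 = 22·18 − 5·79, so 18⁻¹ ≡ 22 (mod 79).
Since σ is injective, we find σ⁻¹(73): we need 18x ≡ 73 − 75 ≡ 77 (mod 79). Using 18⁻¹ = 22: x ≡ 22·77 = 1694 = 21·79 + 35, so x = 35.
Check: σ(35) = 18·35 + 75 = 705 = 8·79 + 73 ≡ 73 (mod 79).

35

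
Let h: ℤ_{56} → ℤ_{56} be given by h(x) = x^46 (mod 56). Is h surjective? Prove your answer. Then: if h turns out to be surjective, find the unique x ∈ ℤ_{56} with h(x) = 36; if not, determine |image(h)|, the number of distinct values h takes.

h(6): Repeated squaring mod 56: 6^1 ≡ 6, 6^2 ≡ 6² = 36, 6^4 ≡ 36² = 1296 ≡ 8, 6^8 ≡ 8² = 64 ≡ 8, 6^16 ≡ 8² = 64 ≡ 8, 6^32 ≡ 8² = 64 ≡ 8. Since 46 = 32 + 8 + 4 + 2, 6^46 ≡ 8·8·8·36: 8·8 = 64 ≡ 8, then 8·8 = 64 ≡ 8, then 8·36 = 288 ≡ 8. So 6^46 ≡ 8 (mod 56).
h(8): Repeated squaring mod 56: 8^1 ≡ 8, 8^2 ≡ 8² = 64 ≡ 8, 8^4 ≡ 8² = 64 ≡ 8, 8^8 ≡ 8² = 64 ≡ 8, 8^16 ≡ 8² = 64 ≡ 8, 8^32 ≡ 8² = 64 ≡ 8. Since 46 = 32 + 8 + 4 + 2, 8^46 ≡ 8·8·8·8: 8·8 = 64 ≡ 8, then 8·8 = 64 ≡ 8, then 8·8 = 64 ≡ 8. So 8^46 ≡ 8 (mod 56).
So h(6) = h(8) = 8 while 6 ≠ 8, so h is not injective.
A non-injective map from the 56-element set ℤ_{56} to itself takes at most 55 distinct values, so it cannot be surjective. Thus h is not surjective.
Since h is not surjective, we determine |image(h)|. Computing x^46 mod 56 for each x (by repeated squaring, reducing mod 56 at every step), the values h(0), h(1), …, h(55) are: 0, 1, 16, 25, 32, 9, 8, 49, 8, 9, 32, 25, 16, 1, 0, 1, 16, 25, 32, 9, 8, 49, 8, 9, 32, 25, 16, 1, 0, 1, 16, 25, 32, 9, 8, 49, 8, 9, 32, 25, 16, 1, 0, 1, 16, 25, 32, 9, 8, 49, 8, 9, 32, 25, 16, 1.
The distinct values are {0, 1, 8, 9, 16, 25, 32, 49}; there are 8 of them.

8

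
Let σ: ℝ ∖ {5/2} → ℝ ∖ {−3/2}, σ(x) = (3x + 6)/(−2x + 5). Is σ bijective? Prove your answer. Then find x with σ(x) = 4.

14/11

Suppose σ(u) = σ(v). Cross-multiplying: (3u + 6)(−2v + 5) = (3v + 6)(−2u + 5).
Expanding both sides and cancelling the symmetric terms leaves 27·(u − v) = 0. Since 27 ≠ 0, u = v. Hence σ is injective.
For any y ≠ −3/2, solving y(−2x + 5) = 3x + 6 for x gives a well-defined x ≠ 5/2. So σ is surjective.
So σ is bijective.
Solving σ(x) = 4: cross-multiplying gives 3x + 6 = 4(−2x + 5), which rearranges to 11x = 14, so x = 14/11.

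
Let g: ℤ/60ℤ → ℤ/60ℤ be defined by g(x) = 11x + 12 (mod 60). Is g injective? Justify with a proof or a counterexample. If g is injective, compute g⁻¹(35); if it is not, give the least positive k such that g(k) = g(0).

Recall: g is injective when g(u) = g(v) forces u = v.
Suppose g(u) = g(v) in ℤ/60ℤ. Then 11u + 12 ≡ 11v + 12 (mod 60), so 11(u − v) ≡ 0 (mod 60).
Since gcd(11, 60) = 1, 11 is invertible modulo 60, so u − v ≡ 0 (mod 60), i.e. u = v.
Thus g is injective.
We now compute 11⁻¹ mod 60 explicitly. Euclid's algorithm: 60 = 5·11 + 5, 11 = 2·5 + 1; back-substituting gives 1 = 11·11 − 2·60, so 11⁻¹ ≡ 11 (mod 60).
Since g is injective, we find g⁻¹(35): we need 11x ≡ 35 − 12 ≡ 23 (mod 60). Using 11⁻¹ = 11: x ≡ 11·23 = 253 = 4·60 + 13, so x = 13.
Check: g(13) = 11·13 + 12 = 155 = 2·60 + 35 ≡ 35 (mod 60).

13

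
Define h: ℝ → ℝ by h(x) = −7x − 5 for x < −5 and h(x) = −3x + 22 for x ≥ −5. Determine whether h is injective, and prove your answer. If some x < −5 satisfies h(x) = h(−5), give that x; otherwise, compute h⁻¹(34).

-6

Both pieces are strictly decreasing (slopes −7 and −3), so each is injective on its own interval.
The left piece maps (−∞, −5) onto (30, ∞); the right piece maps [−5, ∞) onto (−∞, 37].
These images overlap. In particular h(−5) = 37 (right piece), and solving −7x − 5 = 37 on the left piece gives x = −6 < −5.
So h(−6) = h(−5) with −6 ≠ −5, and h is not injective. This x = −6 is the requested value below −5.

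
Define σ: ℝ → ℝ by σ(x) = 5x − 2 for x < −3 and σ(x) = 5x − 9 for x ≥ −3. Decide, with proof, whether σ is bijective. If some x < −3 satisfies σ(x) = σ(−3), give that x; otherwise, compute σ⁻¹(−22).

-22/5

Both pieces are strictly increasing (slopes 5 and 5), so each is injective on its own interval.
The left piece maps (−∞, −3) onto (−∞, −17); the right piece maps [−3, ∞) onto [−24, ∞).
These images overlap. In particular σ(−3) = −24 (right piece), and solving 5x − 2 = −24 on the left piece gives x = −22/5 < −3.
So σ(−22/5) = σ(−3) with −22/5 ≠ −3, and σ is not injective, hence not bijective. This x = −22/5 is the requested value below −3.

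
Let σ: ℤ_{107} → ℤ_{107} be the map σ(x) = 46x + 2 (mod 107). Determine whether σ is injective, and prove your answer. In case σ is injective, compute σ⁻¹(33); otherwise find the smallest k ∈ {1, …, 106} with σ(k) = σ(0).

Recall that σ is injective if σ(s) = σ(t) implies s = t.
Suppose σ(s) = σ(t) in ℤ_{107}. Then 46s + 2 ≡ 46t + 2 (mod 107), so 46(s − t) ≡ 0 (mod 107).
Since gcd(46, 107) = 1, 46 is invertible modulo 107, so s − t ≡ 0 (mod 107), i.e. s = t.
So σ is injective.
We now compute 46⁻¹ mod 107 explicitly. Euclid's algorithm: 107 = 2·46 + 15, 46 = 3·15 + 1; back-substituting gives 1 = 7·46 − 3·107, so 46⁻¹ ≡ 7 (mod 107).
Since σ is injective, we compute σ⁻¹(33): solve 46x + 2 ≡ 33 (mod 107), i.e. 46x ≡ 31 (mod 107).
Multiplying by 46⁻¹ = 7 gives x ≡ 7·31 = 217 = 2·107 + 3 ≡ 3 (mod 107).
Check: σ(3) = 46·3 + 2 = 140 = 1·107 + 33 ≡ 33 (mod 107).

3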